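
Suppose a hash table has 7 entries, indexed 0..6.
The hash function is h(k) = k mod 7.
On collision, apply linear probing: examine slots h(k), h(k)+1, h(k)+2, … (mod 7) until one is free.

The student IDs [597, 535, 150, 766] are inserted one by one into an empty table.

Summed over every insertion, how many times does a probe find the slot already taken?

597 hashes to 2; slot 2 is free => place at 2.
535 hashes to 3; slot 3 is free => place at 3.
150 hashes to 3; 3 taken => place at 4.
766 hashes to 3; 3,4 taken => place at 5.
Table: [∅, ∅, 597, 535, 150, 766, ∅]

3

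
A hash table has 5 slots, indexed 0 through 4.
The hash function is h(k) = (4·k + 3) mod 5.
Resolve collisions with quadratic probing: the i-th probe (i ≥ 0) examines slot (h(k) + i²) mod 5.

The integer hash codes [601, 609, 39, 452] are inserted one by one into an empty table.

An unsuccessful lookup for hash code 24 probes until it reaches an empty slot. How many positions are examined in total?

3

Insert 601: h=2, slot 2 empty => index 2.
Insert 609: h=4, slot 4 empty => index 4.
Insert 39: h=4, slot 4 occupied => index 0.
Insert 452: h=1, slot 1 empty => index 1.
Table: [39, 452, 601, _, 609]
Lookup 24: h=4, probe 4,0,3 → slot 3 empty, not found.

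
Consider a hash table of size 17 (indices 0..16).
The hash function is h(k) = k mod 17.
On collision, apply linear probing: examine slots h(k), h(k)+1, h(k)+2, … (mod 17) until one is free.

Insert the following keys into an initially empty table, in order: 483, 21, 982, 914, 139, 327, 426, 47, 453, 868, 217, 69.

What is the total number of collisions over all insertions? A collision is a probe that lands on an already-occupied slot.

483: h=7 => slot 7
21: h=4 => slot 4
982: h=13 => slot 13
914: h=13, probe 13,14 => slot 14
139: h=3 => slot 3
327: h=4, probe 4,5 => slot 5
426: h=1 => slot 1
47: h=13, probe 13,14,15 => slot 15
453: h=11 => slot 11
868: h=1, probe 1,2 => slot 2
217: h=13, probe 13,14,15,16 => slot 16
69: h=1, probe 1,2,3,4,5,6 => slot 6
Table: [., 426, 868, 139, 21, 327, 69, 483, ., ., ., 453, ., 982, 914, 47, 217]

13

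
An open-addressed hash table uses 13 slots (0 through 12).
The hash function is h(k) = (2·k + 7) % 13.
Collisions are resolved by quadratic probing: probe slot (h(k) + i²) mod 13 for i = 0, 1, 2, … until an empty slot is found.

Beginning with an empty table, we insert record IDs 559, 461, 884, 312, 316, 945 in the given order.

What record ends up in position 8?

884

559: h=7 => slot 7
461: h=6 => slot 6
884: h=7, probe 7,8 => slot 8
312: h=7, probe 7,8,11 => slot 11
316: h=2 => slot 2
945: h=12 => slot 12
Table: [_, _, 316, _, _, _, 461, 559, 884, _, _, 312, 945]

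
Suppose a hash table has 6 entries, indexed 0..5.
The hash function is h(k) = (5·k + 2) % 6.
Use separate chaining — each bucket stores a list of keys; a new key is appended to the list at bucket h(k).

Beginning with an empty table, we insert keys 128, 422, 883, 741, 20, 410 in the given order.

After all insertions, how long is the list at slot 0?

4

Insert 128: h=0, bucket 0 empty → new chain.
Insert 422: h=0, bucket 0 nonempty → append to chain.
Insert 883: h=1, bucket 1 empty → new chain.
Insert 741: h=5, bucket 5 empty → new chain.
Insert 20: h=0, bucket 0 nonempty → append to chain.
Insert 410: h=0, bucket 0 nonempty → append to chain.
Final buckets:
0: 128 -> 422 -> 20 -> 410
1: 883
2: -
3: -
4: -
5: 741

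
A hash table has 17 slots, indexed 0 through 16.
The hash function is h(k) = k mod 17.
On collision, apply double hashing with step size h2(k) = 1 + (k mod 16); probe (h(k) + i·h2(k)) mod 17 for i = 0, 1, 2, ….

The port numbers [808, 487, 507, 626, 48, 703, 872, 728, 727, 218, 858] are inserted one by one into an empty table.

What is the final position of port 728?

Insert 808: h=9, slot 9 empty → index 9.
Insert 487: h=11, slot 11 empty → index 11.
Insert 507: h=14, slot 14 empty → index 14.
Insert 626: h=14, h2=3, slot 14 occupied → index 0.
Insert 48: h=14, h2=1, slot 14 occupied → index 15.
Insert 703: h=6, slot 6 empty → index 6.
Insert 872: h=5, slot 5 empty → index 5.
Insert 728: h=14, h2=9, slots 14,6,15 occupied → index 7.
Insert 727: h=13, slot 13 empty → index 13.
Insert 218: h=14, h2=11, slot 14 occupied → index 8.
Insert 858: h=8, h2=11, slot 8 occupied → index 2.
Table: [626, —, 858, —, —, 872, 703, 728, 218, 808, —, 487, —, 727, 507, 48, —]

7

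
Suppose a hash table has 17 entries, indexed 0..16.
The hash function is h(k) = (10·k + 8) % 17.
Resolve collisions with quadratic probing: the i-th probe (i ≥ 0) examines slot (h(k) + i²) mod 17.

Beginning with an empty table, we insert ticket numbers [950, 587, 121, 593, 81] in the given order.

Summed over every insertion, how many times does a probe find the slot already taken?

1

Insert 950: h=5, slot 5 empty => index 5.
Insert 587: h=13, slot 13 empty => index 13.
Insert 121: h=11, slot 11 empty => index 11.
Insert 593: h=5, slot 5 occupied => index 6.
Insert 81: h=2, slot 2 empty => index 2.
Table: [., ., 81, ., ., 950, 593, ., ., ., ., 121, ., 587, ., ., .]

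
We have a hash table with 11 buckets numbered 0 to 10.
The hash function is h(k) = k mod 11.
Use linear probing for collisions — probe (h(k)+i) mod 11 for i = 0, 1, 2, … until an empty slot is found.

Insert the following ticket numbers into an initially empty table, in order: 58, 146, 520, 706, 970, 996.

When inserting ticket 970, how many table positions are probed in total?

Insert 58: h=3, slot 3 empty => index 3.
Insert 146: h=3, slot 3 occupied => index 4.
Insert 520: h=3, slots 3,4 occupied => index 5.
Insert 706: h=2, slot 2 empty => index 2.
Insert 970: h=2, slots 2,3,4,5 occupied => index 6.
Insert 996: h=6, slot 6 occupied => index 7.
Table: [., ., 706, 58, 146, 520, 970, 996, ., ., .]

5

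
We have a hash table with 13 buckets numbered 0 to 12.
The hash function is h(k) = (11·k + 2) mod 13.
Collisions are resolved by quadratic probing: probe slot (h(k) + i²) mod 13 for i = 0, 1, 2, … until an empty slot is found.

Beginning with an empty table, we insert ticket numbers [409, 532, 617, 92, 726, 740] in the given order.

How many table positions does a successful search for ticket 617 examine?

409 hashes to 3; slot 3 is free → place at 3.
532 hashes to 4; slot 4 is free → place at 4.
617 hashes to 3; 3,4 taken → place at 7.
92 hashes to 0; slot 0 is free → place at 0.
726 hashes to 6; slot 6 is free → place at 6.
740 hashes to 4; 4 taken → place at 5.
Table: [92, —, —, 409, 532, 740, 726, 617, —, —, —, —, —]
Lookup 617: h=3, probe 3,4,7 → found at 7.

3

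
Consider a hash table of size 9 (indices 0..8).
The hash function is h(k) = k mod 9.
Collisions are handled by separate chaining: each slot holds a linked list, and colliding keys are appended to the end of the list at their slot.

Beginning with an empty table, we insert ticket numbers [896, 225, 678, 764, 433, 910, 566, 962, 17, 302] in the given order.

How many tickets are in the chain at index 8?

Insert 896: h=5, bucket 5 empty → new chain.
Insert 225: h=0, bucket 0 empty → new chain.
Insert 678: h=3, bucket 3 empty → new chain.
Insert 764: h=8, bucket 8 empty → new chain.
Insert 433: h=1, bucket 1 empty → new chain.
Insert 910: h=1, bucket 1 nonempty → append to chain.
Insert 566: h=8, bucket 8 nonempty → append to chain.
Insert 962: h=8, bucket 8 nonempty → append to chain.
Insert 17: h=8, bucket 8 nonempty → append to chain.
Insert 302: h=5, bucket 5 nonempty → append to chain.
Final buckets:
0: 225
1: 433 -> 910
2: -
3: 678
4: -
5: 896 -> 302
6: -
7: -
8: 764 -> 566 -> 962 -> 17

4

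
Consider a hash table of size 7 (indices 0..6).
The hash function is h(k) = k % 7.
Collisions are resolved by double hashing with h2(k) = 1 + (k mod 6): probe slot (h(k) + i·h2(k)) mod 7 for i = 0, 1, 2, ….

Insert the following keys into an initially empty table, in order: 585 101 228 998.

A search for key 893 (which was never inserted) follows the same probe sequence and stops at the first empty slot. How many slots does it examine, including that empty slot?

3

585: h=4 => slot 4
101: h=3 => slot 3
228: h=4, h2=1, probe 4,5 => slot 5
998: h=4, h2=3, probe 4,0 => slot 0
Table: [998, —, —, 101, 585, 228, —]
Lookup 893: h=4, h2=6, probe 4,3,2 → slot 2 empty, not found.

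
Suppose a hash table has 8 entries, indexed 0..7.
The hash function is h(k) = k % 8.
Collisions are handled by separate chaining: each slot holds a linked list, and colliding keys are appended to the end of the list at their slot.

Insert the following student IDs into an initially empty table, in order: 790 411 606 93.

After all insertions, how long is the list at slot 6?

2

Insert 790: h=6, bucket 6 empty -> new chain.
Insert 411: h=3, bucket 3 empty -> new chain.
Insert 606: h=6, bucket 6 nonempty -> append to chain.
Insert 93: h=5, bucket 5 empty -> new chain.
Final buckets:
0: -
1: -
2: -
3: 411
4: -
5: 93
6: 790 -> 606
7: -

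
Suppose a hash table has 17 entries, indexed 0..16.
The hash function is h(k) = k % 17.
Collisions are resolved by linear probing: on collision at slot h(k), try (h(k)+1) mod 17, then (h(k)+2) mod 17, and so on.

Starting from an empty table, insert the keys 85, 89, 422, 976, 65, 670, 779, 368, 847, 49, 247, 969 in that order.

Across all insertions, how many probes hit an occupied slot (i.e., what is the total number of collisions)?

85: h=0 → slot 0
89: h=4 → slot 4
422: h=14 → slot 14
976: h=7 → slot 7
65: h=14, probe 14,15 → slot 15
670: h=7, probe 7,8 → slot 8
779: h=14, probe 14,15,16 → slot 16
368: h=11 → slot 11
847: h=14, probe 14,15,16,0,1 → slot 1
49: h=15, probe 15,16,0,1,2 → slot 2
247: h=9 → slot 9
969: h=0, probe 0,1,2,3 → slot 3
Table: [85, 847, 49, 969, 89, _, _, 976, 670, 247, _, 368, _, _, 422, 65, 779]

15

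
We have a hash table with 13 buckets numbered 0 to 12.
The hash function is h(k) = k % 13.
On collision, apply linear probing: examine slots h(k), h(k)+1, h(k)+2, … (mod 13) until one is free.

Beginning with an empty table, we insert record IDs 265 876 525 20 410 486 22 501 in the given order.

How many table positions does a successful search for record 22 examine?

3

Insert 265: h=5, slot 5 empty => index 5.
Insert 876: h=5, slot 5 occupied => index 6.
Insert 525: h=5, slots 5,6 occupied => index 7.
Insert 20: h=7, slot 7 occupied => index 8.
Insert 410: h=7, slots 7,8 occupied => index 9.
Insert 486: h=5, slots 5,6,7,8,9 occupied => index 10.
Insert 22: h=9, slots 9,10 occupied => index 11.
Insert 501: h=7, slots 7,8,9,10,11 occupied => index 12.
Table: [—, —, —, —, —, 265, 876, 525, 20, 410, 486, 22, 501]
Lookup 22: h=9, probe 9,10,11 → found at 11.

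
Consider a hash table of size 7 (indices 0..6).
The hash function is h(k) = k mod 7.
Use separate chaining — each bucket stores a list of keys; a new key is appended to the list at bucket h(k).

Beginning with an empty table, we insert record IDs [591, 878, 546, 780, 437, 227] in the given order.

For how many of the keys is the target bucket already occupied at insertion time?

4

Insert 591: h=3, bucket 3 empty → new chain.
Insert 878: h=3, bucket 3 nonempty → append to chain.
Insert 546: h=0, bucket 0 empty → new chain.
Insert 780: h=3, bucket 3 nonempty → append to chain.
Insert 437: h=3, bucket 3 nonempty → append to chain.
Insert 227: h=3, bucket 3 nonempty → append to chain.
Final buckets:
0: 546
1: —
2: —
3: 591 -> 878 -> 780 -> 437 -> 227
4: —
5: —
6: —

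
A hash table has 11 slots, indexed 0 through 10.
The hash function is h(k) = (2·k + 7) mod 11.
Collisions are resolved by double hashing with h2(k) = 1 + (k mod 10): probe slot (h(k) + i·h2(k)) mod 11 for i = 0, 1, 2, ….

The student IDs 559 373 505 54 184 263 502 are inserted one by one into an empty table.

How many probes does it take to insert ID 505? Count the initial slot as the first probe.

559: h=3 -> slot 3
373: h=5 -> slot 5
505: h=5, h2=6, probe 5,0 -> slot 0
54: h=5, h2=5, probe 5,10 -> slot 10
184: h=1 -> slot 1
263: h=5, h2=4, probe 5,9 -> slot 9
502: h=10, h2=3, probe 10,2 -> slot 2
Table: [505, 184, 502, 559, _, 373, _, _, _, 263, 54]

2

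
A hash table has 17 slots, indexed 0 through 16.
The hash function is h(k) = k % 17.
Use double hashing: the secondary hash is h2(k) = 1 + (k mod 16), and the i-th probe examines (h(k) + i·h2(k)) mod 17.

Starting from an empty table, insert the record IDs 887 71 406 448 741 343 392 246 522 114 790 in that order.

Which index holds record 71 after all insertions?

11

Insert 887: h=3, slot 3 empty => index 3.
Insert 71: h=3, h2=8, slot 3 occupied => index 11.
Insert 406: h=15, slot 15 empty => index 15.
Insert 448: h=6, slot 6 empty => index 6.
Insert 741: h=10, slot 10 empty => index 10.
Insert 343: h=3, h2=8, slots 3,11 occupied => index 2.
Insert 392: h=1, slot 1 empty => index 1.
Insert 246: h=8, slot 8 empty => index 8.
Insert 522: h=12, slot 12 empty => index 12.
Insert 114: h=12, h2=3, slots 12,15,1 occupied => index 4.
Insert 790: h=8, h2=7, slots 8,15 occupied => index 5.
Table: [_, 392, 343, 887, 114, 790, 448, _, 246, _, 741, 71, 522, _, _, 406, _]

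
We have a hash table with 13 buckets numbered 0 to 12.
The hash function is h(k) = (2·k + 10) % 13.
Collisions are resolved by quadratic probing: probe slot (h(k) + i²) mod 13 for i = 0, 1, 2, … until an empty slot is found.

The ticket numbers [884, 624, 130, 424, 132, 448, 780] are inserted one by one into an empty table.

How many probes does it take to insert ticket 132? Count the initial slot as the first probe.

Insert 884: h=10, slot 10 empty → index 10.
Insert 624: h=10, slot 10 occupied → index 11.
Insert 130: h=10, slots 10,11 occupied → index 1.
Insert 424: h=0, slot 0 empty → index 0.
Insert 132: h=1, slot 1 occupied → index 2.
Insert 448: h=9, slot 9 empty → index 9.
Insert 780: h=10, slots 10,11,1 occupied → index 6.
Table: [424, 130, 132, -, -, -, 780, -, -, 448, 884, 624, -]

2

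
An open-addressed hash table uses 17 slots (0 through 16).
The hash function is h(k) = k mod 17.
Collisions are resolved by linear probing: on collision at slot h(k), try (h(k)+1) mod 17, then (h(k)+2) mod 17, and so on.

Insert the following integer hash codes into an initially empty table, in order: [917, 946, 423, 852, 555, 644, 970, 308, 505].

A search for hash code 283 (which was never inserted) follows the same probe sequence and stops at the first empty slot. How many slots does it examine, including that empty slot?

4

Insert 917: h=16, slot 16 empty -> index 16.
Insert 946: h=11, slot 11 empty -> index 11.
Insert 423: h=15, slot 15 empty -> index 15.
Insert 852: h=2, slot 2 empty -> index 2.
Insert 555: h=11, slot 11 occupied -> index 12.
Insert 644: h=15, slots 15,16 occupied -> index 0.
Insert 970: h=1, slot 1 empty -> index 1.
Insert 308: h=2, slot 2 occupied -> index 3.
Insert 505: h=12, slot 12 occupied -> index 13.
Table: [644, 970, 852, 308, -, -, -, -, -, -, -, 946, 555, 505, -, 423, 917]
Lookup 283: h=11, probe 11,12,13,14 → slot 14 empty, not found.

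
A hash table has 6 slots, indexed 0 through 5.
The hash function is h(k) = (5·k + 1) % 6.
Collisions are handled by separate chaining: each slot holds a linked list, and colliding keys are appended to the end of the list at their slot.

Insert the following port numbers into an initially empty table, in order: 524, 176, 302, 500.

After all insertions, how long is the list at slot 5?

4

Insert 524: h=5, bucket 5 empty -> new chain.
Insert 176: h=5, bucket 5 nonempty -> append to chain.
Insert 302: h=5, bucket 5 nonempty -> append to chain.
Insert 500: h=5, bucket 5 nonempty -> append to chain.
Final buckets:
0: —
1: —
2: —
3: —
4: —
5: 524 -> 176 -> 302 -> 500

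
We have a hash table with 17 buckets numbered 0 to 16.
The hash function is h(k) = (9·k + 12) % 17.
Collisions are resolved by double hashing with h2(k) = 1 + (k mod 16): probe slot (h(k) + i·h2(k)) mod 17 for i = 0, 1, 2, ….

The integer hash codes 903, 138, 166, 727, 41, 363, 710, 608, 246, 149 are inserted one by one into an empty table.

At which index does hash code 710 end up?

Insert 903: h=13, slot 13 empty => index 13.
Insert 138: h=13, h2=11, slot 13 occupied => index 7.
Insert 166: h=10, slot 10 empty => index 10.
Insert 727: h=10, h2=8, slot 10 occupied => index 1.
Insert 41: h=7, h2=10, slot 7 occupied => index 0.
Insert 363: h=15, slot 15 empty => index 15.
Insert 710: h=10, h2=7, slots 10,0,7 occupied => index 14.
Insert 608: h=10, h2=1, slot 10 occupied => index 11.
Insert 246: h=16, slot 16 empty => index 16.
Insert 149: h=10, h2=6, slots 10,16 occupied => index 5.
Table: [41, 727, ., ., ., 149, ., 138, ., ., 166, 608, ., 903, 710, 363, 246]

14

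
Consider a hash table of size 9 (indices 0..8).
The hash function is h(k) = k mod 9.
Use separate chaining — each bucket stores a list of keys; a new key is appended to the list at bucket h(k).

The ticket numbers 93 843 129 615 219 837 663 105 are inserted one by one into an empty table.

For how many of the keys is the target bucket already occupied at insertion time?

Insert 93: h=3, bucket 3 empty -> new chain.
Insert 843: h=6, bucket 6 empty -> new chain.
Insert 129: h=3, bucket 3 nonempty -> append to chain.
Insert 615: h=3, bucket 3 nonempty -> append to chain.
Insert 219: h=3, bucket 3 nonempty -> append to chain.
Insert 837: h=0, bucket 0 empty -> new chain.
Insert 663: h=6, bucket 6 nonempty -> append to chain.
Insert 105: h=6, bucket 6 nonempty -> append to chain.
Final buckets:
0: 837
1: _
2: _
3: 93 -> 129 -> 615 -> 219
4: _
5: _
6: 843 -> 663 -> 105
7: _
8: _

5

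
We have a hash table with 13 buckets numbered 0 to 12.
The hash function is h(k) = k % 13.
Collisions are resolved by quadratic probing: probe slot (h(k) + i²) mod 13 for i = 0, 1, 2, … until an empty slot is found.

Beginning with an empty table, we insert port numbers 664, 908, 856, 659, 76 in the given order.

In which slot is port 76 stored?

664: h=1 → slot 1
908: h=11 → slot 11
856: h=11, probe 11,12 → slot 12
659: h=9 → slot 9
76: h=11, probe 11,12,2 → slot 2
Table: [∅, 664, 76, ∅, ∅, ∅, ∅, ∅, ∅, 659, ∅, 908, 856]

2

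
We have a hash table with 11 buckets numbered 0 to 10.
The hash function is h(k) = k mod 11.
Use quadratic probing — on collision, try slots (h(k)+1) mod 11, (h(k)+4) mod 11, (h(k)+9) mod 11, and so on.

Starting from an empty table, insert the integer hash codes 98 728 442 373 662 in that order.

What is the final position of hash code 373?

0

98: h=10 → slot 10
728: h=2 → slot 2
442: h=2, probe 2,3 → slot 3
373: h=10, probe 10,0 → slot 0
662: h=2, probe 2,3,6 → slot 6
Table: [373, —, 728, 442, —, —, 662, —, —, —, 98]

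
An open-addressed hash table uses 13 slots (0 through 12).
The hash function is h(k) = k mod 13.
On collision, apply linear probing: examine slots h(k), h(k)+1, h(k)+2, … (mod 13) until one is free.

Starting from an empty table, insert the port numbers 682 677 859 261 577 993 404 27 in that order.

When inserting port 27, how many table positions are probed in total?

682 hashes to 6; slot 6 is free => place at 6.
677 hashes to 1; slot 1 is free => place at 1.
859 hashes to 1; 1 taken => place at 2.
261 hashes to 1; 1,2 taken => place at 3.
577 hashes to 5; slot 5 is free => place at 5.
993 hashes to 5; 5,6 taken => place at 7.
404 hashes to 1; 1,2,3 taken => place at 4.
27 hashes to 1; 1,2,3,4,5,6,7 taken => place at 8.
Table: [., 677, 859, 261, 404, 577, 682, 993, 27, ., ., ., .]

8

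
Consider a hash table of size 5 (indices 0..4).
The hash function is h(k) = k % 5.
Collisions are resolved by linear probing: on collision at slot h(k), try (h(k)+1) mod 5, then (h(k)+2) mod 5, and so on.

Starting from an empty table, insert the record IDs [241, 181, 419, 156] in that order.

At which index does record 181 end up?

Insert 241: h=1, slot 1 empty -> index 1.
Insert 181: h=1, slot 1 occupied -> index 2.
Insert 419: h=4, slot 4 empty -> index 4.
Insert 156: h=1, slots 1,2 occupied -> index 3.
Table: [_, 241, 181, 156, 419]

2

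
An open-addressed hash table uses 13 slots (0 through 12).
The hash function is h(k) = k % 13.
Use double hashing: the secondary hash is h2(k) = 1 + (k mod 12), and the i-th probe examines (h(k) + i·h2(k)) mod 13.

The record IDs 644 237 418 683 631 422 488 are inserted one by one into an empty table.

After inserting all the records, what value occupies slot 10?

644 hashes to 7; slot 7 is free -> place at 7.
237 hashes to 3; slot 3 is free -> place at 3.
418 hashes to 2; slot 2 is free -> place at 2.
683 hashes to 7, h2=12; 7 taken -> place at 6.
631 hashes to 7, h2=8; 7,2 taken -> place at 10.
422 hashes to 6, h2=3; 6 taken -> place at 9.
488 hashes to 7, h2=9; 7,3 taken -> place at 12.
Table: [∅, ∅, 418, 237, ∅, ∅, 683, 644, ∅, 422, 631, ∅, 488]

631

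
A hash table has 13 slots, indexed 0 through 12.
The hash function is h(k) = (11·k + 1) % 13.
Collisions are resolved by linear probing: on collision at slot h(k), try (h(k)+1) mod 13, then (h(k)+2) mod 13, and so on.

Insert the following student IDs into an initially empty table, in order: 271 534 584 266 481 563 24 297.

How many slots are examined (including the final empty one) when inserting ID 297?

4

Insert 271: h=5, slot 5 empty => index 5.
Insert 534: h=12, slot 12 empty => index 12.
Insert 584: h=3, slot 3 empty => index 3.
Insert 266: h=2, slot 2 empty => index 2.
Insert 481: h=1, slot 1 empty => index 1.
Insert 563: h=6, slot 6 empty => index 6.
Insert 24: h=5, slots 5,6 occupied => index 7.
Insert 297: h=5, slots 5,6,7 occupied => index 8.
Table: [_, 481, 266, 584, _, 271, 563, 24, 297, _, _, _, 534]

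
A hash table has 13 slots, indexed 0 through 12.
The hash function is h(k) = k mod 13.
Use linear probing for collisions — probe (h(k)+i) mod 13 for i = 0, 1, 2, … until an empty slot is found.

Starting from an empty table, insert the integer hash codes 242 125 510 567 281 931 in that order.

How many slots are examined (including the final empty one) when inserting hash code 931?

5

242: h=8 -> slot 8
125: h=8, probe 8,9 -> slot 9
510: h=3 -> slot 3
567: h=8, probe 8,9,10 -> slot 10
281: h=8, probe 8,9,10,11 -> slot 11
931: h=8, probe 8,9,10,11,12 -> slot 12
Table: [∅, ∅, ∅, 510, ∅, ∅, ∅, ∅, 242, 125, 567, 281, 931]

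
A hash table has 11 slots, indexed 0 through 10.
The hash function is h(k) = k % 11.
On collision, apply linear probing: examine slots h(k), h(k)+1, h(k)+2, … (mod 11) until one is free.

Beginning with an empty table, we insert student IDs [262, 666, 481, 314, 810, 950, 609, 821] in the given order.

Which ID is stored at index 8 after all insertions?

481

Insert 262: h=9, slot 9 empty => index 9.
Insert 666: h=6, slot 6 empty => index 6.
Insert 481: h=8, slot 8 empty => index 8.
Insert 314: h=6, slot 6 occupied => index 7.
Insert 810: h=7, slots 7,8,9 occupied => index 10.
Insert 950: h=4, slot 4 empty => index 4.
Insert 609: h=4, slot 4 occupied => index 5.
Insert 821: h=7, slots 7,8,9,10 occupied => index 0.
Table: [821, ., ., ., 950, 609, 666, 314, 481, 262, 810]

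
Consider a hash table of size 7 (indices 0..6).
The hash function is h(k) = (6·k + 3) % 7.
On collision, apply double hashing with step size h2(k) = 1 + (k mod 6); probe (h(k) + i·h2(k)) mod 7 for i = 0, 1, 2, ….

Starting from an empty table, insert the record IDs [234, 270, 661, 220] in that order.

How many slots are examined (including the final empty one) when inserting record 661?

Insert 234: h=0, slot 0 empty => index 0.
Insert 270: h=6, slot 6 empty => index 6.
Insert 661: h=0, h2=2, slot 0 occupied => index 2.
Insert 220: h=0, h2=5, slot 0 occupied => index 5.
Table: [234, -, 661, -, -, 220, 270]

2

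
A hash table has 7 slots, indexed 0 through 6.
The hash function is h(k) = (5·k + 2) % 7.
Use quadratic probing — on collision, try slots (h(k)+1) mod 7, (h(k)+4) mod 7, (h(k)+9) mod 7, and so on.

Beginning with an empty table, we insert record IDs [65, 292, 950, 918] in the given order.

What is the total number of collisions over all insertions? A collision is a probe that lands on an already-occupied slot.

65 hashes to 5; slot 5 is free → place at 5.
292 hashes to 6; slot 6 is free → place at 6.
950 hashes to 6; 6 taken → place at 0.
918 hashes to 0; 0 taken → place at 1.
Table: [950, 918, ., ., ., 65, 292]

2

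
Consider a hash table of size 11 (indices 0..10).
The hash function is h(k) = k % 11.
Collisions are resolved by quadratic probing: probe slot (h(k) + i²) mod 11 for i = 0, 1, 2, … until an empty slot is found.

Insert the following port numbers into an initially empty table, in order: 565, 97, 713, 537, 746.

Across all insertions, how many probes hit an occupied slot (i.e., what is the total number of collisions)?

565 hashes to 4; slot 4 is free => place at 4.
97 hashes to 9; slot 9 is free => place at 9.
713 hashes to 9; 9 taken => place at 10.
537 hashes to 9; 9,10 taken => place at 2.
746 hashes to 9; 9,10,2 taken => place at 7.
Table: [., ., 537, ., 565, ., ., 746, ., 97, 713]

6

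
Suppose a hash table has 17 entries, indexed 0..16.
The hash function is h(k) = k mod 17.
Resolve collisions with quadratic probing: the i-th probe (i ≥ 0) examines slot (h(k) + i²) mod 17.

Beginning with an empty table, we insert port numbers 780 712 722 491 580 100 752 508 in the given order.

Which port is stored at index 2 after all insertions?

Insert 780: h=15, slot 15 empty -> index 15.
Insert 712: h=15, slot 15 occupied -> index 16.
Insert 722: h=8, slot 8 empty -> index 8.
Insert 491: h=15, slots 15,16 occupied -> index 2.
Insert 580: h=2, slot 2 occupied -> index 3.
Insert 100: h=15, slots 15,16,2 occupied -> index 7.
Insert 752: h=4, slot 4 empty -> index 4.
Insert 508: h=15, slots 15,16,2,7 occupied -> index 14.
Table: [., ., 491, 580, 752, ., ., 100, 722, ., ., ., ., ., 508, 780, 712]

491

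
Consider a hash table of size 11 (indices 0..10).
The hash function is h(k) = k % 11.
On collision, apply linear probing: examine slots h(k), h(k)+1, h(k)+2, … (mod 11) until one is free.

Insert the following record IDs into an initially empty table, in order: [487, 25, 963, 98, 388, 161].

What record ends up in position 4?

25

487: h=3 -> slot 3
25: h=3, probe 3,4 -> slot 4
963: h=6 -> slot 6
98: h=10 -> slot 10
388: h=3, probe 3,4,5 -> slot 5
161: h=7 -> slot 7
Table: [-, -, -, 487, 25, 388, 963, 161, -, -, 98]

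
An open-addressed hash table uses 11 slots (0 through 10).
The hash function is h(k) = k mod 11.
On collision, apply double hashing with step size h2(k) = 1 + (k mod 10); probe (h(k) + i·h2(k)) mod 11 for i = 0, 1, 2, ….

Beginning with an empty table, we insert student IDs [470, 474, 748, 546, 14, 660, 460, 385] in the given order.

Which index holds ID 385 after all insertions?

6

Insert 470: h=8, slot 8 empty => index 8.
Insert 474: h=1, slot 1 empty => index 1.
Insert 748: h=0, slot 0 empty => index 0.
Insert 546: h=7, slot 7 empty => index 7.
Insert 14: h=3, slot 3 empty => index 3.
Insert 660: h=0, h2=1, slots 0,1 occupied => index 2.
Insert 460: h=9, slot 9 empty => index 9.
Insert 385: h=0, h2=6, slot 0 occupied => index 6.
Table: [748, 474, 660, 14, _, _, 385, 546, 470, 460, _]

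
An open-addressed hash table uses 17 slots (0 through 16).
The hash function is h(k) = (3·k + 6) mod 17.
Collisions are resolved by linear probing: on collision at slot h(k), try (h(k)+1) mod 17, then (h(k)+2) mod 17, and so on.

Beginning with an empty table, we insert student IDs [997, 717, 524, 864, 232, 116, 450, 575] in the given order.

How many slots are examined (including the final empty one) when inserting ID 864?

3

997: h=5 -> slot 5
717: h=15 -> slot 15
524: h=14 -> slot 14
864: h=14, probe 14,15,16 -> slot 16
232: h=5, probe 5,6 -> slot 6
116: h=14, probe 14,15,16,0 -> slot 0
450: h=13 -> slot 13
575: h=14, probe 14,15,16,0,1 -> slot 1
Table: [116, 575, -, -, -, 997, 232, -, -, -, -, -, -, 450, 524, 717, 864]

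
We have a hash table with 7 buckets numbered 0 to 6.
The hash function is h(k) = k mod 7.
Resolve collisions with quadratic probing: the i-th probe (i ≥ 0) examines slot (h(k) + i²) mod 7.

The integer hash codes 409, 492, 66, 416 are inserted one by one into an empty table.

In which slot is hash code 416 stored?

409 hashes to 3; slot 3 is free -> place at 3.
492 hashes to 2; slot 2 is free -> place at 2.
66 hashes to 3; 3 taken -> place at 4.
416 hashes to 3; 3,4 taken -> place at 0.
Table: [416, —, 492, 409, 66, —, —]

0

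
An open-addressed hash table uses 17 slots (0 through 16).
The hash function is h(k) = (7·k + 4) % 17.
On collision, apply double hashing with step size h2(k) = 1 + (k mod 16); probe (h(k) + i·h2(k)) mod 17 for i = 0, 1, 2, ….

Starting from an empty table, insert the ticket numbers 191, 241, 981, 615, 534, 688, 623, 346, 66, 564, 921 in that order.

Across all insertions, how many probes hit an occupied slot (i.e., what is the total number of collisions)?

191: h=15 → slot 15
241: h=8 → slot 8
981: h=3 → slot 3
615: h=8, h2=8, probe 8,16 → slot 16
534: h=2 → slot 2
688: h=9 → slot 9
623: h=13 → slot 13
346: h=12 → slot 12
66: h=7 → slot 7
564: h=8, h2=5, probe 8,13,1 → slot 1
921: h=8, h2=10, probe 8,1,11 → slot 11
Table: [., 564, 534, 981, ., ., ., 66, 241, 688, ., 921, 346, 623, ., 191, 615]

5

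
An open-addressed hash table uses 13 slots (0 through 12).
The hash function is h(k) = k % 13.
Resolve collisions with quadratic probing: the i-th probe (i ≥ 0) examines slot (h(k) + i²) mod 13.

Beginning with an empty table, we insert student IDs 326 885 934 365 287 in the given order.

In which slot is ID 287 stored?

10

326: h=1 -> slot 1
885: h=1, probe 1,2 -> slot 2
934: h=11 -> slot 11
365: h=1, probe 1,2,5 -> slot 5
287: h=1, probe 1,2,5,10 -> slot 10
Table: [∅, 326, 885, ∅, ∅, 365, ∅, ∅, ∅, ∅, 287, 934, ∅]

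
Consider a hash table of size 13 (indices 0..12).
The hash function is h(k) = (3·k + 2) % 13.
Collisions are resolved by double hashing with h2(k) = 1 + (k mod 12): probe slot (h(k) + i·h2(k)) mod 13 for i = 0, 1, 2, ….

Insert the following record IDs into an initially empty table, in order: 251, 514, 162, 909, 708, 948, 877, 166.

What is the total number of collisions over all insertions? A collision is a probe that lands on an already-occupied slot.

251: h=1 => slot 1
514: h=10 => slot 10
162: h=7 => slot 7
909: h=12 => slot 12
708: h=7, h2=1, probe 7,8 => slot 8
948: h=12, h2=1, probe 12,0 => slot 0
877: h=7, h2=2, probe 7,9 => slot 9
166: h=6 => slot 6
Table: [948, 251, -, -, -, -, 166, 162, 708, 877, 514, -, 909]

3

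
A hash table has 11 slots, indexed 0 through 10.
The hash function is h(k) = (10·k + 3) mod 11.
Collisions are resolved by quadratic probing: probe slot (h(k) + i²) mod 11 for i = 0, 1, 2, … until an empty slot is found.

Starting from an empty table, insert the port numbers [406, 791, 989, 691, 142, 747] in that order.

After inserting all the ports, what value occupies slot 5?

406: h=4 -> slot 4
791: h=4, probe 4,5 -> slot 5
989: h=4, probe 4,5,8 -> slot 8
691: h=5, probe 5,6 -> slot 6
142: h=4, probe 4,5,8,2 -> slot 2
747: h=4, probe 4,5,8,2,9 -> slot 9
Table: [_, _, 142, _, 406, 791, 691, _, 989, 747, _]

791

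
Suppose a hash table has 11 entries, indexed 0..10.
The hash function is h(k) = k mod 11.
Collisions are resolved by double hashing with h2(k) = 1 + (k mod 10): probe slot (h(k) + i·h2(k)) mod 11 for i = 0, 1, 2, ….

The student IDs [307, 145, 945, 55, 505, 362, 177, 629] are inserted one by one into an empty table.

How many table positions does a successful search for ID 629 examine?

307 hashes to 10; slot 10 is free => place at 10.
145 hashes to 2; slot 2 is free => place at 2.
945 hashes to 10, h2=6; 10 taken => place at 5.
55 hashes to 0; slot 0 is free => place at 0.
505 hashes to 10, h2=6; 10,5,0 taken => place at 6.
362 hashes to 10, h2=3; 10,2,5 taken => place at 8.
177 hashes to 1; slot 1 is free => place at 1.
629 hashes to 2, h2=10; 2,1,0,10 taken => place at 9.
Table: [55, 177, 145, -, -, 945, 505, -, 362, 629, 307]
Lookup 629: h=2, h2=10, probe 2,1,0,10,9 → found at 9.

5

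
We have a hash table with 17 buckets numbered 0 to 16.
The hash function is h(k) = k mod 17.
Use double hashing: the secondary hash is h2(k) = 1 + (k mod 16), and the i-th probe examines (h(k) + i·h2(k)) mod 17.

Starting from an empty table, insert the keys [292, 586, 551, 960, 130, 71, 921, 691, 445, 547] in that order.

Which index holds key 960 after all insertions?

9

292 hashes to 3; slot 3 is free -> place at 3.
586 hashes to 8; slot 8 is free -> place at 8.
551 hashes to 7; slot 7 is free -> place at 7.
960 hashes to 8, h2=1; 8 taken -> place at 9.
130 hashes to 11; slot 11 is free -> place at 11.
71 hashes to 3, h2=8; 3,11 taken -> place at 2.
921 hashes to 3, h2=10; 3 taken -> place at 13.
691 hashes to 11, h2=4; 11 taken -> place at 15.
445 hashes to 3, h2=14; 3 taken -> place at 0.
547 hashes to 3, h2=4; 3,7,11,15,2 taken -> place at 6.
Table: [445, ., 71, 292, ., ., 547, 551, 586, 960, ., 130, ., 921, ., 691, .]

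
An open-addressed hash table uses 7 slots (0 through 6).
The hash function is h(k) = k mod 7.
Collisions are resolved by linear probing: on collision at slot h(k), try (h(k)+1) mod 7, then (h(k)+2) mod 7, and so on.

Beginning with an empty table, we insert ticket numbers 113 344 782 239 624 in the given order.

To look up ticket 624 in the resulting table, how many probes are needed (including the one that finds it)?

113: h=1 => slot 1
344: h=1, probe 1,2 => slot 2
782: h=5 => slot 5
239: h=1, probe 1,2,3 => slot 3
624: h=1, probe 1,2,3,4 => slot 4
Table: [., 113, 344, 239, 624, 782, .]
Lookup 624: h=1, probe 1,2,3,4 → found at 4.

4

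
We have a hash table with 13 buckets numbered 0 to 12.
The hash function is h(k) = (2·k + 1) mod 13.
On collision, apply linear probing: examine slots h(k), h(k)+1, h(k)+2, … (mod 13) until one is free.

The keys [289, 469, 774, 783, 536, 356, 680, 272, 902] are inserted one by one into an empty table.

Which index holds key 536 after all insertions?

9

289 hashes to 7; slot 7 is free -> place at 7.
469 hashes to 3; slot 3 is free -> place at 3.
774 hashes to 2; slot 2 is free -> place at 2.
783 hashes to 7; 7 taken -> place at 8.
536 hashes to 7; 7,8 taken -> place at 9.
356 hashes to 11; slot 11 is free -> place at 11.
680 hashes to 9; 9 taken -> place at 10.
272 hashes to 12; slot 12 is free -> place at 12.
902 hashes to 11; 11,12 taken -> place at 0.
Table: [902, -, 774, 469, -, -, -, 289, 783, 536, 680, 356, 272]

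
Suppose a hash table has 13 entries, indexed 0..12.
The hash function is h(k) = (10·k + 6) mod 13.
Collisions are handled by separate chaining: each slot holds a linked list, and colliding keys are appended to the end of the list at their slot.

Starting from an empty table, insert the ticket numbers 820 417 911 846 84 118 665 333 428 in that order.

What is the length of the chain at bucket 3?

820 -> bucket 3
417 -> bucket 3 (collision)
911 -> bucket 3 (collision)
846 -> bucket 3 (collision)
84 -> bucket 1
118 -> bucket 3 (collision)
665 -> bucket 0
333 -> bucket 8
428 -> bucket 9
Final buckets:
0: 665
1: 84
2: _
3: 820 -> 417 -> 911 -> 846 -> 118
4: _
5: _
6: _
7: _
8: 333
9: 428
10: _
11: _
12: _

5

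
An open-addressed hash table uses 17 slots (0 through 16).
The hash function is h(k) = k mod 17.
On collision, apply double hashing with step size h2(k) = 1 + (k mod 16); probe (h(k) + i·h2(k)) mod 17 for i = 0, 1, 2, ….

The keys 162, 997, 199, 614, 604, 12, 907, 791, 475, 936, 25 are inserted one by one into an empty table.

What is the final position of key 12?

Insert 162: h=9, slot 9 empty => index 9.
Insert 997: h=11, slot 11 empty => index 11.
Insert 199: h=12, slot 12 empty => index 12.
Insert 614: h=2, slot 2 empty => index 2.
Insert 604: h=9, h2=13, slot 9 occupied => index 5.
Insert 12: h=12, h2=13, slot 12 occupied => index 8.
Insert 907: h=6, slot 6 empty => index 6.
Insert 791: h=9, h2=8, slot 9 occupied => index 0.
Insert 475: h=16, slot 16 empty => index 16.
Insert 936: h=1, slot 1 empty => index 1.
Insert 25: h=8, h2=10, slots 8,1,11 occupied => index 4.
Table: [791, 936, 614, ., 25, 604, 907, ., 12, 162, ., 997, 199, ., ., ., 475]

8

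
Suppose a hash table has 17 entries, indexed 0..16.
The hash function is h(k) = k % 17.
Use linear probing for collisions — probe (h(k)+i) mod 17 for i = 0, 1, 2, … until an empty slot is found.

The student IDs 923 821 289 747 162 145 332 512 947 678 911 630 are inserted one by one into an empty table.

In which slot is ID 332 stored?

11

923: h=5 → slot 5
821: h=5, probe 5,6 → slot 6
289: h=0 → slot 0
747: h=16 → slot 16
162: h=9 → slot 9
145: h=9, probe 9,10 → slot 10
332: h=9, probe 9,10,11 → slot 11
512: h=2 → slot 2
947: h=12 → slot 12
678: h=15 → slot 15
911: h=10, probe 10,11,12,13 → slot 13
630: h=1 → slot 1
Table: [289, 630, 512, —, —, 923, 821, —, —, 162, 145, 332, 947, 911, —, 678, 747]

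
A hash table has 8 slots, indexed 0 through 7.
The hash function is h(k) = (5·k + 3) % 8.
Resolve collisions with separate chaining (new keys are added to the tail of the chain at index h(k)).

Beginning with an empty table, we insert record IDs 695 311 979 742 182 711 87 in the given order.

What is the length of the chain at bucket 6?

Insert 695: h=6, bucket 6 empty → new chain.
Insert 311: h=6, bucket 6 nonempty → append to chain.
Insert 979: h=2, bucket 2 empty → new chain.
Insert 742: h=1, bucket 1 empty → new chain.
Insert 182: h=1, bucket 1 nonempty → append to chain.
Insert 711: h=6, bucket 6 nonempty → append to chain.
Insert 87: h=6, bucket 6 nonempty → append to chain.
Final buckets:
0: .
1: 742 -> 182
2: 979
3: .
4: .
5: .
6: 695 -> 311 -> 711 -> 87
7: .

4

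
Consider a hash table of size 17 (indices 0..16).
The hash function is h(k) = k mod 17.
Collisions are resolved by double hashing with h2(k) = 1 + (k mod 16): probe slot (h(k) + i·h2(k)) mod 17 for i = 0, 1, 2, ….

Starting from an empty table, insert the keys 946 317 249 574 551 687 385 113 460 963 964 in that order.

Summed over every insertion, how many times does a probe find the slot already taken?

946: h=11 => slot 11
317: h=11, h2=14, probe 11,8 => slot 8
249: h=11, h2=10, probe 11,4 => slot 4
574: h=13 => slot 13
551: h=7 => slot 7
687: h=7, h2=16, probe 7,6 => slot 6
385: h=11, h2=2, probe 11,13,15 => slot 15
113: h=11, h2=2, probe 11,13,15,0 => slot 0
460: h=1 => slot 1
963: h=11, h2=4, probe 11,15,2 => slot 2
964: h=12 => slot 12
Table: [113, 460, 963, -, 249, -, 687, 551, 317, -, -, 946, 964, 574, -, 385, -]

10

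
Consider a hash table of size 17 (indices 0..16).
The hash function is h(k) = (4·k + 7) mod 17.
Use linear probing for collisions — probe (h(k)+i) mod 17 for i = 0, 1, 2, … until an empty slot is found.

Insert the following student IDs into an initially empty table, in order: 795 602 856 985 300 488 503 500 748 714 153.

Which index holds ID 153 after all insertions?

Insert 795: h=8, slot 8 empty → index 8.
Insert 602: h=1, slot 1 empty → index 1.
Insert 856: h=14, slot 14 empty → index 14.
Insert 985: h=3, slot 3 empty → index 3.
Insert 300: h=0, slot 0 empty → index 0.
Insert 488: h=4, slot 4 empty → index 4.
Insert 503: h=13, slot 13 empty → index 13.
Insert 500: h=1, slot 1 occupied → index 2.
Insert 748: h=7, slot 7 empty → index 7.
Insert 714: h=7, slots 7,8 occupied → index 9.
Insert 153: h=7, slots 7,8,9 occupied → index 10.
Table: [300, 602, 500, 985, 488, ., ., 748, 795, 714, 153, ., ., 503, 856, ., .]

10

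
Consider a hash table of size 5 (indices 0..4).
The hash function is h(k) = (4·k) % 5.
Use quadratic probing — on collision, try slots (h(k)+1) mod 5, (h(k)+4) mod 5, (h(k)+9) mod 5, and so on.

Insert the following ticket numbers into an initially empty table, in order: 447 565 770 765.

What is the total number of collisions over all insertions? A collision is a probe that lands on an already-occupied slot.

3

Insert 447: h=3, slot 3 empty => index 3.
Insert 565: h=0, slot 0 empty => index 0.
Insert 770: h=0, slot 0 occupied => index 1.
Insert 765: h=0, slots 0,1 occupied => index 4.
Table: [565, 770, -, 447, 765]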